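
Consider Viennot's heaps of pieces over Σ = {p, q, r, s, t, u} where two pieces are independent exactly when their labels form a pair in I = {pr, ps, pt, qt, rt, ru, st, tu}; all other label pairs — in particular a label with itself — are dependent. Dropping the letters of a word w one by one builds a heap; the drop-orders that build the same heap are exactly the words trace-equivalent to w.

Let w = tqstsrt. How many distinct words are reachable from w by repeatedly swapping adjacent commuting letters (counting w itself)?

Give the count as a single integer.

#0=t has no predecessor
#1=q has no predecessor
#2=s depends on [1:q]
#3=t depends on [0:t]
#4=s depends on [2:s]
#5=r depends on [4:s]
#6=t depends on [3:t]
sources: [0:t, 1:q]
N(rest) = Σ N(rest − s) over sources s of rest; N(one piece) = 1:
  size 1 → [5]=1  [6]=1
  size 2 → [3,6]=1  [4,5]=1  [5,6]=2
  size 3 → [0,3,6]=1  [2,4,5]=1  [3,5,6]=3  [4,5,6]=3
  size 4 → [0,3,5,6]=4  [1,2,4,5]=1  [2,4,5,6]=4  [3,4,5,6]=6
  size 5 → [0,3,4,5,6]=10  [1,2,4,5,6]=5  [2,3,4,5,6]=10
  first=0(t) contributes 15
  first=1(q) contributes 20
|[w]| = 35

35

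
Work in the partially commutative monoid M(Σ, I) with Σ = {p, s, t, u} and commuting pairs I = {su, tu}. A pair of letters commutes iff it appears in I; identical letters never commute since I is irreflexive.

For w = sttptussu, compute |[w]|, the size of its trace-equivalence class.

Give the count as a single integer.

10

drop 0:s onto floor
drop 1:t onto {0:s}
drop 2:t onto {1:t}
drop 3:p onto {2:t}
drop 4:t onto {3:p}
drop 5:u onto {3:p}
drop 6:s onto {4:t}
drop 7:s onto {6:s}
drop 8:u onto {5:u}
ground layer = {0:s}
drop-orders for the pieces not yet dropped (sum over which currently-grounded one goes next):
  1 to go: {7} 1  {8} 1
  2 to go: {5,8} 1  {6,7} 1  {7,8} 2
  3 to go: {4,6,7} 1  {5,7,8} 3  {6,7,8} 3
  4 to go: {4,6,7,8} 4  {5,6,7,8} 6
  5 to go: {4,5,6,7,8} 10
  6 to go: {3,4,5,6,7,8} 10
  7 to go: {2,3,4,5,6,7,8} 10
  if 0:s drops first: 10 orders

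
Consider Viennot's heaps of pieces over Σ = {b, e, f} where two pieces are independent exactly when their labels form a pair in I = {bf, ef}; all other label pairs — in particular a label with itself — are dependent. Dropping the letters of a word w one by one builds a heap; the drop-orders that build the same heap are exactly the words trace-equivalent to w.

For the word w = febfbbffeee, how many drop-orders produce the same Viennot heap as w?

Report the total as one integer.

#0=f has no predecessor
#1=e has no predecessor
#2=b depends on [1:e]
#3=f depends on [0:f]
#4=b depends on [2:b]
#5=b depends on [4:b]
#6=f depends on [3:f]
#7=f depends on [6:f]
#8=e depends on [5:b]
#9=e depends on [8:e]
#10=e depends on [9:e]
sources: [0:f, 1:e]
N(rest) = Σ N(rest − s) over sources s of rest; N(one piece) = 1:
  size 1 → [7]=1  [10]=1
  size 2 → [6,7]=1  [7,10]=2  [9,10]=1
  size 3 → [3,6,7]=1  [6,7,10]=3  [7,9,10]=3  [8,9,10]=1
  size 4 → [0,3,6,7]=1  [3,6,7,10]=4  [5,8,9,10]=1  [6,7,9,10]=6  [7,8,9,10]=4
  size 5 → [0,3,6,7,10]=5  [3,6,7,9,10]=10  [4,5,8,9,10]=1  [5,7,8,9,10]=5  [6,7,8,9,10]=10
  size 6 → [0,3,6,7,9,10]=15  [2,4,5,8,9,10]=1  [3,6,7,8,9,10]=20  [4,5,7,8,9,10]=6  [5,6,7,8,9,10]=15
  size 7 → [0,3,6,7,8,9,10]=35  [1,2,4,5,8,9,10]=1  [2,4,5,7,8,9,10]=7  [3,5,6,7,8,9,10]=35  [4,5,6,7,8,9,10]=21
  size 8 → [0,3,5,6,7,8,9,10]=70  [1,2,4,5,7,8,9,10]=8  [2,4,5,6,7,8,9,10]=28  [3,4,5,6,7,8,9,10]=56
  size 9 → [0,3,4,5,6,7,8,9,10]=126  [1,2,4,5,6,7,8,9,10]=36  [2,3,4,5,6,7,8,9,10]=84
  first=0(f) contributes 120
  first=1(e) contributes 210
|[w]| = 330

330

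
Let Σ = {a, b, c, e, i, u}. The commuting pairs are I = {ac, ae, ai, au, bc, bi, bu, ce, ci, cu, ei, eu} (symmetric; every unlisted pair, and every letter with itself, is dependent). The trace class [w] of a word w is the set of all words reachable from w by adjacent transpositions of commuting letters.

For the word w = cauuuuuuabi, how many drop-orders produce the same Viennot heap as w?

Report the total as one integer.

piece 0:c — minimal
piece 1:a — minimal
piece 2:u — minimal
piece 3:u rests on {2:u}
piece 4:u rests on {3:u}
piece 5:u rests on {4:u}
piece 6:u rests on {5:u}
piece 7:u rests on {6:u}
piece 8:a rests on {1:a}
piece 9:b rests on {8:a}
piece 10:i rests on {7:u}
minimal pieces: {0:c, 1:a, 2:u}
ways to finish when only these pieces remain (= sum over removing one remaining piece with nothing left below it):
  1 left: {0}→1  {9}→1  {10}→1
  2 left: {0,9}→2  {0,10}→2  {7,10}→1  {8,9}→1  {9,10}→2
  3 left: {0,7,10}→3  {0,8,9}→3  {0,9,10}→6  {1,8,9}→1  {6,7,10}→1  {7,9,10}→3  {8,9,10}→3
  4 left: {0,1,8,9}→4  {0,6,7,10}→4  {0,7,9,10}→12  {0,8,9,10}→12  {1,8,9,10}→4  {5,6,7,10}→1  {6,7,9,10}→4  {7,8,9,10}→6
  5 left: {0,1,8,9,10}→20  {0,5,6,7,10}→5  {0,6,7,9,10}→20  {0,7,8,9,10}→30  {1,7,8,9,10}→10  {4,5,6,7,10}→1  {5,6,7,9,10}→5  {6,7,8,9,10}→10
  6 left: {0,1,7,8,9,10}→60  {0,4,5,6,7,10}→6  {0,5,6,7,9,10}→30  {0,6,7,8,9,10}→60  {1,6,7,8,9,10}→20  {3,4,5,6,7,10}→1  {4,5,6,7,9,10}→6  {5,6,7,8,9,10}→15
  7 left: {0,1,6,7,8,9,10}→140  {0,3,4,5,6,7,10}→7  {0,4,5,6,7,9,10}→42  {0,5,6,7,8,9,10}→105  {1,5,6,7,8,9,10}→35  {2,3,4,5,6,7,10}→1  {3,4,5,6,7,9,10}→7  {4,5,6,7,8,9,10}→21
  8 left: {0,1,5,6,7,8,9,10}→280  {0,2,3,4,5,6,7,10}→8  {0,3,4,5,6,7,9,10}→56  {0,4,5,6,7,8,9,10}→168  {1,4,5,6,7,8,9,10}→56  {2,3,4,5,6,7,9,10}→8  {3,4,5,6,7,8,9,10}→28
  9 left: {0,1,4,5,6,7,8,9,10}→504  {0,2,3,4,5,6,7,9,10}→72  {0,3,4,5,6,7,8,9,10}→252  {1,3,4,5,6,7,8,9,10}→84  {2,3,4,5,6,7,8,9,10}→36
  placing 0:c first → 120 extensions
  placing 1:a first → 360 extensions
  placing 2:u first → 840 extensions
total linear extensions = 1320

1320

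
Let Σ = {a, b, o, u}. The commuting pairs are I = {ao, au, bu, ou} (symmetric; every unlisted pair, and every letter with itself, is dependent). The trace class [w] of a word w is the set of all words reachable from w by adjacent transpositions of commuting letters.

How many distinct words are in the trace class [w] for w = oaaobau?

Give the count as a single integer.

42

0(o) covers ∅
1(a) covers ∅
2(a) covers 1:a
3(o) covers 0:o
4(b) covers 2:a, 3:o
5(a) covers 4:b
6(u) covers ∅
floor of heap: 0:o, 1:a, 6:u
completions by unplaced set U, small U first (add the entries for U minus each lowest piece of U):
  |U|=1: {5}:1  {6}:1
  |U|=2: {4,5}:1  {5,6}:2
  |U|=3: {2,4,5}:1  {3,4,5}:1  {4,5,6}:3
  |U|=4: {0,3,4,5}:1  {1,2,4,5}:1  {2,3,4,5}:2  {2,4,5,6}:4  {3,4,5,6}:4
  |U|=5: {0,2,3,4,5}:3  {0,3,4,5,6}:5  {1,2,3,4,5}:3  {1,2,4,5,6}:5  {2,3,4,5,6}:10
  start at 0(o): 18
  start at 1(a): 18
  start at 6(u): 6
sum over floor = 42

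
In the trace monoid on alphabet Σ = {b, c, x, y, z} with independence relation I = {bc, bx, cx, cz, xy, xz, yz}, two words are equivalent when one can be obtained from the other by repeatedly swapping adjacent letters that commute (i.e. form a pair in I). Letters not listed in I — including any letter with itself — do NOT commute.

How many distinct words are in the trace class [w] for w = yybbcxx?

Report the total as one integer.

0(y) covers ∅
1(y) covers 0:y
2(b) covers 1:y
3(b) covers 2:b
4(c) covers 1:y
5(x) covers ∅
6(x) covers 5:x
floor of heap: 0:y, 5:x
completions by unplaced set U, small U first (add the entries for U minus each lowest piece of U):
  |U|=1: {3}:1  {4}:1  {6}:1
  |U|=2: {2,3}:1  {3,4}:2  {3,6}:2  {4,6}:2  {5,6}:1
  |U|=3: {2,3,4}:3  {2,3,6}:3  {3,4,6}:6  {3,5,6}:3  {4,5,6}:3
  |U|=4: {1,2,3,4}:3  {2,3,4,6}:12  {2,3,5,6}:6  {3,4,5,6}:12
  |U|=5: {0,1,2,3,4}:3  {1,2,3,4,6}:15  {2,3,4,5,6}:30
  start at 0(y): 45
  start at 5(x): 18
sum over floor = 63

63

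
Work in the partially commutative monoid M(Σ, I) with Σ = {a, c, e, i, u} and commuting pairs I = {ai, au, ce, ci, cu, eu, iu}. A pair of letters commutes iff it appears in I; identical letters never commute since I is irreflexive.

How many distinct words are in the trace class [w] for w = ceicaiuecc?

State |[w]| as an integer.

960

drop 0:c onto floor
drop 1:e onto floor
drop 2:i onto {1:e}
drop 3:c onto {0:c}
drop 4:a onto {1:e, 3:c}
drop 5:i onto {2:i}
drop 6:u onto floor
drop 7:e onto {4:a, 5:i}
drop 8:c onto {4:a}
drop 9:c onto {8:c}
ground layer = {0:c, 1:e, 6:u}
drop-orders for the pieces not yet dropped (sum over which currently-grounded one goes next):
  1 to go: {6} 1  {7} 1  {9} 1
  2 to go: {5,7} 1  {6,7} 2  {6,9} 2  {7,9} 2  {8,9} 1
  3 to go: {2,5,7} 1  {5,6,7} 3  {5,7,9} 3  {6,7,9} 6  {6,8,9} 3  {7,8,9} 3
  4 to go: {2,5,6,7} 4  {2,5,7,9} 4  {4,7,8,9} 3  {5,6,7,9} 12  {5,7,8,9} 6  {6,7,8,9} 12
  5 to go: {2,5,6,7,9} 20  {2,5,7,8,9} 10  {3,4,7,8,9} 3  {4,5,7,8,9} 9  {4,6,7,8,9} 15  {5,6,7,8,9} 30
  6 to go: {0,3,4,7,8,9} 3  {2,4,5,7,8,9} 19  {2,5,6,7,8,9} 60  {3,4,5,7,8,9} 12  {3,4,6,7,8,9} 18  {4,5,6,7,8,9} 54
  7 to go: {0,3,4,5,7,8,9} 15  {0,3,4,6,7,8,9} 21  {1,2,4,5,7,8,9} 19  {2,3,4,5,7,8,9} 31  {2,4,5,6,7,8,9} 133  {3,4,5,6,7,8,9} 84
  8 to go: {0,2,3,4,5,7,8,9} 46  {0,3,4,5,6,7,8,9} 120  {1,2,3,4,5,7,8,9} 50  {1,2,4,5,6,7,8,9} 152  {2,3,4,5,6,7,8,9} 248
  if 0:c drops first: 450 orders
  if 1:e drops first: 414 orders
  if 6:u drops first: 96 orders
heap linearizations: 960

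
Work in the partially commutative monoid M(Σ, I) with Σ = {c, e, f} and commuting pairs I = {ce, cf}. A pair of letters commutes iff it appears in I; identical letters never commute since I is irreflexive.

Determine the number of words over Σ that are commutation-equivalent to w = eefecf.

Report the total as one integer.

6

piece 0:e — minimal
piece 1:e rests on {0:e}
piece 2:f rests on {1:e}
piece 3:e rests on {2:f}
piece 4:c — minimal
piece 5:f rests on {3:e}
minimal pieces: {0:e, 4:c}
ways to finish when only these pieces remain (= sum over removing one remaining piece with nothing left below it):
  1 left: {4}→1  {5}→1
  2 left: {3,5}→1  {4,5}→2
  3 left: {2,3,5}→1  {3,4,5}→3
  4 left: {1,2,3,5}→1  {2,3,4,5}→4
  placing 0:e first → 5 extensions
  placing 4:c first → 1 extensions
total linear extensions = 6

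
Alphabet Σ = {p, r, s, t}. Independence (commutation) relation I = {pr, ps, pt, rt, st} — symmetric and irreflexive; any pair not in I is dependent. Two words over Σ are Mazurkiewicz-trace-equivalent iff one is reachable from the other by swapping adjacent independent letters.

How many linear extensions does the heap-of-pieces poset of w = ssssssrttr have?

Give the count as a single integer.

45

#0=s has no predecessor
#1=s depends on [0:s]
#2=s depends on [1:s]
#3=s depends on [2:s]
#4=s depends on [3:s]
#5=s depends on [4:s]
#6=r depends on [5:s]
#7=t has no predecessor
#8=t depends on [7:t]
#9=r depends on [6:r]
sources: [0:s, 7:t]
N(rest) = Σ N(rest − s) over sources s of rest; N(one piece) = 1:
  size 1 → [8]=1  [9]=1
  size 2 → [6,9]=1  [7,8]=1  [8,9]=2
  size 3 → [5,6,9]=1  [6,8,9]=3  [7,8,9]=3
  size 4 → [4,5,6,9]=1  [5,6,8,9]=4  [6,7,8,9]=6
  size 5 → [3,4,5,6,9]=1  [4,5,6,8,9]=5  [5,6,7,8,9]=10
  size 6 → [2,3,4,5,6,9]=1  [3,4,5,6,8,9]=6  [4,5,6,7,8,9]=15
  size 7 → [1,2,3,4,5,6,9]=1  [2,3,4,5,6,8,9]=7  [3,4,5,6,7,8,9]=21
  size 8 → [0,1,2,3,4,5,6,9]=1  [1,2,3,4,5,6,8,9]=8  [2,3,4,5,6,7,8,9]=28
  first=0(s) contributes 36
  first=7(t) contributes 9
|[w]| = 45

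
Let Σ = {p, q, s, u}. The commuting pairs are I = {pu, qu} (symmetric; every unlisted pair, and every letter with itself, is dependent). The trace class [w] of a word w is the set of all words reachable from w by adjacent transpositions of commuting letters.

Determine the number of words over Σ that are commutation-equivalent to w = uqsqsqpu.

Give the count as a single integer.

piece 0:u — minimal
piece 1:q — minimal
piece 2:s rests on {0:u, 1:q}
piece 3:q rests on {2:s}
piece 4:s rests on {3:q}
piece 5:q rests on {4:s}
piece 6:p rests on {5:q}
piece 7:u rests on {4:s}
minimal pieces: {0:u, 1:q}
ways to finish when only these pieces remain (= sum over removing one remaining piece with nothing left below it):
  1 left: {6}→1  {7}→1
  2 left: {5,6}→1  {6,7}→2
  3 left: {5,6,7}→3
  4 left: {4,5,6,7}→3
  5 left: {3,4,5,6,7}→3
  6 left: {2,3,4,5,6,7}→3
  placing 0:u first → 3 extensions
  placing 1:q first → 3 extensions
total linear extensions = 6

6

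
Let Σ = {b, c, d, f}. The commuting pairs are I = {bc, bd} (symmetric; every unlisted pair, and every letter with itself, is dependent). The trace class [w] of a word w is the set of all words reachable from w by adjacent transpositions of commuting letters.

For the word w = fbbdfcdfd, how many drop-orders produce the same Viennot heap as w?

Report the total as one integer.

drop 0:f onto floor
drop 1:b onto {0:f}
drop 2:b onto {1:b}
drop 3:d onto {0:f}
drop 4:f onto {2:b, 3:d}
drop 5:c onto {4:f}
drop 6:d onto {5:c}
drop 7:f onto {6:d}
drop 8:d onto {7:f}
ground layer = {0:f}
drop-orders for the pieces not yet dropped (sum over which currently-grounded one goes next):
  1 to go: {8} 1
  2 to go: {7,8} 1
  3 to go: {6,7,8} 1
  4 to go: {5,6,7,8} 1
  5 to go: {4,5,6,7,8} 1
  6 to go: {2,4,5,6,7,8} 1  {3,4,5,6,7,8} 1
  7 to go: {1,2,4,5,6,7,8} 1  {2,3,4,5,6,7,8} 2
  if 0:f drops first: 3 orders

3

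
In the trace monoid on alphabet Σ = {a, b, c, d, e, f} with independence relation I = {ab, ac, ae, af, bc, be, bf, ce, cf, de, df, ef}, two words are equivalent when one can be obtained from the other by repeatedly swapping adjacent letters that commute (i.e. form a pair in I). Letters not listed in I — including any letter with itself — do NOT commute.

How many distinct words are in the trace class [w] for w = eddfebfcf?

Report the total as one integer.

0(e) covers ∅
1(d) covers ∅
2(d) covers 1:d
3(f) covers ∅
4(e) covers 0:e
5(b) covers 2:d
6(f) covers 3:f
7(c) covers 2:d
8(f) covers 6:f
floor of heap: 0:e, 1:d, 3:f
completions by unplaced set U, small U first (add the entries for U minus each lowest piece of U):
  |U|=1: {4}:1  {5}:1  {7}:1  {8}:1
  |U|=2: {0,4}:1  {4,5}:2  {4,7}:2  {4,8}:2  {5,7}:2  {5,8}:2  {6,8}:1  {7,8}:2
  |U|=3: {0,4,5}:3  {0,4,7}:3  {0,4,8}:3  {2,5,7}:2  {3,6,8}:1  {4,5,7}:6  {4,5,8}:6  {4,6,8}:3  {4,7,8}:6  {5,6,8}:3  {5,7,8}:6  {6,7,8}:3
  |U|=4: {0,4,5,7}:12  {0,4,5,8}:12  {0,4,6,8}:6  {0,4,7,8}:12  {1,2,5,7}:2  {2,4,5,7}:8  {2,5,7,8}:8  {3,4,6,8}:4  {3,5,6,8}:4  {3,6,7,8}:4  {4,5,6,8}:12  {4,5,7,8}:24  {4,6,7,8}:12  {5,6,7,8}:12
  |U|=5: {0,2,4,5,7}:20  {0,3,4,6,8}:10  {0,4,5,6,8}:30  {0,4,5,7,8}:60  {0,4,6,7,8}:30  {1,2,4,5,7}:10  {1,2,5,7,8}:10  {2,4,5,7,8}:40  {2,5,6,7,8}:20  {3,4,5,6,8}:20  {3,4,6,7,8}:20  {3,5,6,7,8}:20  {4,5,6,7,8}:60
  |U|=6: {0,1,2,4,5,7}:30  {0,2,4,5,7,8}:120  {0,3,4,5,6,8}:60  {0,3,4,6,7,8}:60  {0,4,5,6,7,8}:180  {1,2,4,5,7,8}:60  {1,2,5,6,7,8}:30  {2,3,5,6,7,8}:40  {2,4,5,6,7,8}:120  {3,4,5,6,7,8}:120
  |U|=7: {0,1,2,4,5,7,8}:210  {0,2,4,5,6,7,8}:420  {0,3,4,5,6,7,8}:420  {1,2,3,5,6,7,8}:70  {1,2,4,5,6,7,8}:210  {2,3,4,5,6,7,8}:280
  start at 0(e): 560
  start at 1(d): 1120
  start at 3(f): 840
sum over floor = 2520

2520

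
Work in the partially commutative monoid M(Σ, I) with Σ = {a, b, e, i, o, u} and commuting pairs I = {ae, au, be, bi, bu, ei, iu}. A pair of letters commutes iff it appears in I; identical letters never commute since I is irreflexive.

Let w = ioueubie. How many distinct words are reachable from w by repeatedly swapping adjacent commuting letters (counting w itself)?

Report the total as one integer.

drop 0:i onto floor
drop 1:o onto {0:i}
drop 2:u onto {1:o}
drop 3:e onto {2:u}
drop 4:u onto {3:e}
drop 5:b onto {1:o}
drop 6:i onto {1:o}
drop 7:e onto {4:u}
ground layer = {0:i}
drop-orders for the pieces not yet dropped (sum over which currently-grounded one goes next):
  1 to go: {5} 1  {6} 1  {7} 1
  2 to go: {4,7} 1  {5,6} 2  {5,7} 2  {6,7} 2
  3 to go: {3,4,7} 1  {4,5,7} 3  {4,6,7} 3  {5,6,7} 6
  4 to go: {2,3,4,7} 1  {3,4,5,7} 4  {3,4,6,7} 4  {4,5,6,7} 12
  5 to go: {2,3,4,5,7} 5  {2,3,4,6,7} 5  {3,4,5,6,7} 20
  6 to go: {2,3,4,5,6,7} 30
  if 0:i drops first: 30 orders

30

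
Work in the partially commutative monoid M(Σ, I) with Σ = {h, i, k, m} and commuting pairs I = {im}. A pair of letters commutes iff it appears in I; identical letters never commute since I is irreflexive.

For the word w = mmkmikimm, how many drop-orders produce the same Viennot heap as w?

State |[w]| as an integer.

6

drop 0:m onto floor
drop 1:m onto {0:m}
drop 2:k onto {1:m}
drop 3:m onto {2:k}
drop 4:i onto {2:k}
drop 5:k onto {3:m, 4:i}
drop 6:i onto {5:k}
drop 7:m onto {5:k}
drop 8:m onto {7:m}
ground layer = {0:m}
drop-orders for the pieces not yet dropped (sum over which currently-grounded one goes next):
  1 to go: {6} 1  {8} 1
  2 to go: {6,8} 2  {7,8} 1
  3 to go: {6,7,8} 3
  4 to go: {5,6,7,8} 3
  5 to go: {3,5,6,7,8} 3  {4,5,6,7,8} 3
  6 to go: {3,4,5,6,7,8} 6
  7 to go: {2,3,4,5,6,7,8} 6
  if 0:m drops first: 6 orders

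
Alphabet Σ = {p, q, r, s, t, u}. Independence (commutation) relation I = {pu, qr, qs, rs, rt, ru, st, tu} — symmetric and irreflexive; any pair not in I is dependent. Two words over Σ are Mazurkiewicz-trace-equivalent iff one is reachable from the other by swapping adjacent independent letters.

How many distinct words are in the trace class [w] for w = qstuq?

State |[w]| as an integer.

5

piece 0:q — minimal
piece 1:s — minimal
piece 2:t rests on {0:q}
piece 3:u rests on {0:q, 1:s}
piece 4:q rests on {2:t, 3:u}
minimal pieces: {0:q, 1:s}
ways to finish when only these pieces remain (= sum over removing one remaining piece with nothing left below it):
  1 left: {4}→1
  2 left: {2,4}→1  {3,4}→1
  3 left: {1,3,4}→1  {2,3,4}→2
  placing 0:q first → 3 extensions
  placing 1:s first → 2 extensions
total linear extensions = 5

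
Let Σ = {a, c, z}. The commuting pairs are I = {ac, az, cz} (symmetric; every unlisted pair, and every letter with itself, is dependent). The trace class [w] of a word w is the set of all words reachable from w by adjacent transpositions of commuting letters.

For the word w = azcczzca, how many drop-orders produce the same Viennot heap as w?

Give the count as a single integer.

560

drop 0:a onto floor
drop 1:z onto floor
drop 2:c onto floor
drop 3:c onto {2:c}
drop 4:z onto {1:z}
drop 5:z onto {4:z}
drop 6:c onto {3:c}
drop 7:a onto {0:a}
ground layer = {0:a, 1:z, 2:c}
drop-orders for the pieces not yet dropped (sum over which currently-grounded one goes next):
  1 to go: {5} 1  {6} 1  {7} 1
  2 to go: {0,7} 1  {3,6} 1  {4,5} 1  {5,6} 2  {5,7} 2  {6,7} 2
  3 to go: {0,5,7} 3  {0,6,7} 3  {1,4,5} 1  {2,3,6} 1  {3,5,6} 3  {3,6,7} 3  {4,5,6} 3  {4,5,7} 3  {5,6,7} 6
  4 to go: {0,3,6,7} 6  {0,4,5,7} 6  {0,5,6,7} 12  {1,4,5,6} 4  {1,4,5,7} 4  {2,3,5,6} 4  {2,3,6,7} 4  {3,4,5,6} 6  {3,5,6,7} 12  {4,5,6,7} 12
  5 to go: {0,1,4,5,7} 10  {0,2,3,6,7} 10  {0,3,5,6,7} 30  {0,4,5,6,7} 30  {1,3,4,5,6} 10  {1,4,5,6,7} 20  {2,3,4,5,6} 10  {2,3,5,6,7} 20  {3,4,5,6,7} 30
  6 to go: {0,1,4,5,6,7} 60  {0,2,3,5,6,7} 60  {0,3,4,5,6,7} 90  {1,2,3,4,5,6} 20  {1,3,4,5,6,7} 60  {2,3,4,5,6,7} 60
  if 0:a drops first: 140 orders
  if 1:z drops first: 210 orders
  if 2:c drops first: 210 orders
heap linearizations: 560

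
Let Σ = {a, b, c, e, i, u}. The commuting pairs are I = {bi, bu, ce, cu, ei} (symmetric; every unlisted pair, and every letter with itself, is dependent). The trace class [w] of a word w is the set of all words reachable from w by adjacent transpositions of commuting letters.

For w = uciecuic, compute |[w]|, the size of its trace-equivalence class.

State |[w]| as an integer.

12

0(u) covers ∅
1(c) covers ∅
2(i) covers 0:u, 1:c
3(e) covers 0:u
4(c) covers 2:i
5(u) covers 2:i, 3:e
6(i) covers 4:c, 5:u
7(c) covers 6:i
floor of heap: 0:u, 1:c
completions by unplaced set U, small U first (add the entries for U minus each lowest piece of U):
  |U|=1: {7}:1
  |U|=2: {6,7}:1
  |U|=3: {4,6,7}:1  {5,6,7}:1
  |U|=4: {3,5,6,7}:1  {4,5,6,7}:2
  |U|=5: {2,4,5,6,7}:2  {3,4,5,6,7}:3
  |U|=6: {1,2,4,5,6,7}:2  {2,3,4,5,6,7}:5
  start at 0(u): 7
  start at 1(c): 5
sum over floor = 12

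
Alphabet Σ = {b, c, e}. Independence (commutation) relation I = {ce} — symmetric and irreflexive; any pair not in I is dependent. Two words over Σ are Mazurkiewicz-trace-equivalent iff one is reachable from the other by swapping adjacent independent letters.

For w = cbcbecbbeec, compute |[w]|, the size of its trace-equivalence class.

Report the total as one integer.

6

0(c) covers ∅
1(b) covers 0:c
2(c) covers 1:b
3(b) covers 2:c
4(e) covers 3:b
5(c) covers 3:b
6(b) covers 4:e, 5:c
7(b) covers 6:b
8(e) covers 7:b
9(e) covers 8:e
10(c) covers 7:b
floor of heap: 0:c
completions by unplaced set U, small U first (add the entries for U minus each lowest piece of U):
  |U|=1: {9}:1  {10}:1
  |U|=2: {8,9}:1  {9,10}:2
  |U|=3: {8,9,10}:3
  |U|=4: {7,8,9,10}:3
  |U|=5: {6,7,8,9,10}:3
  |U|=6: {4,6,7,8,9,10}:3  {5,6,7,8,9,10}:3
  |U|=7: {4,5,6,7,8,9,10}:6
  |U|=8: {3,4,5,6,7,8,9,10}:6
  |U|=9: {2,3,4,5,6,7,8,9,10}:6
  start at 0(c): 6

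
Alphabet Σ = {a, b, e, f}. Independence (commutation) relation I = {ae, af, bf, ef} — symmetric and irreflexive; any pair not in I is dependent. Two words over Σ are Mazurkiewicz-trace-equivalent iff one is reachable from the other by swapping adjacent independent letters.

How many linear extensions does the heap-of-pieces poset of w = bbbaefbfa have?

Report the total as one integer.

72

#0=b has no predecessor
#1=b depends on [0:b]
#2=b depends on [1:b]
#3=a depends on [2:b]
#4=e depends on [2:b]
#5=f has no predecessor
#6=b depends on [3:a, 4:e]
#7=f depends on [5:f]
#8=a depends on [6:b]
sources: [0:b, 5:f]
N(rest) = Σ N(rest − s) over sources s of rest; N(one piece) = 1:
  size 1 → [7]=1  [8]=1
  size 2 → [5,7]=1  [6,8]=1  [7,8]=2
  size 3 → [3,6,8]=1  [4,6,8]=1  [5,7,8]=3  [6,7,8]=3
  size 4 → [3,4,6,8]=2  [3,6,7,8]=4  [4,6,7,8]=4  [5,6,7,8]=6
  size 5 → [2,3,4,6,8]=2  [3,4,6,7,8]=10  [3,5,6,7,8]=10  [4,5,6,7,8]=10
  size 6 → [1,2,3,4,6,8]=2  [2,3,4,6,7,8]=12  [3,4,5,6,7,8]=30
  size 7 → [0,1,2,3,4,6,8]=2  [1,2,3,4,6,7,8]=14  [2,3,4,5,6,7,8]=42
  first=0(b) contributes 56
  first=5(f) contributes 16
|[w]| = 72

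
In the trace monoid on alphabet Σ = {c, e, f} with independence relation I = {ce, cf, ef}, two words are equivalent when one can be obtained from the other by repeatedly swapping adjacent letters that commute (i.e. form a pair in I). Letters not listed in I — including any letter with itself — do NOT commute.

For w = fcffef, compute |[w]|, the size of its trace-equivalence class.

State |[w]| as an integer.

#0=f has no predecessor
#1=c has no predecessor
#2=f depends on [0:f]
#3=f depends on [2:f]
#4=e has no predecessor
#5=f depends on [3:f]
sources: [0:f, 1:c, 4:e]
N(rest) = Σ N(rest − s) over sources s of rest; N(one piece) = 1:
  size 1 → [1]=1  [4]=1  [5]=1
  size 2 → [1,4]=2  [1,5]=2  [3,5]=1  [4,5]=2
  size 3 → [1,3,5]=3  [1,4,5]=6  [2,3,5]=1  [3,4,5]=3
  size 4 → [0,2,3,5]=1  [1,2,3,5]=4  [1,3,4,5]=12  [2,3,4,5]=4
  first=0(f) contributes 20
  first=1(c) contributes 5
  first=4(e) contributes 5
|[w]| = 30

30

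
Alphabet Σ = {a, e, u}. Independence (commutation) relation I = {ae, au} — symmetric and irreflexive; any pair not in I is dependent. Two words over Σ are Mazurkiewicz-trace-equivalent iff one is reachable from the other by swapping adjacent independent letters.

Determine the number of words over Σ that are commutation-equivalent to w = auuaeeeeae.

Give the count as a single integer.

120

drop 0:a onto floor
drop 1:u onto floor
drop 2:u onto {1:u}
drop 3:a onto {0:a}
drop 4:e onto {2:u}
drop 5:e onto {4:e}
drop 6:e onto {5:e}
drop 7:e onto {6:e}
drop 8:a onto {3:a}
drop 9:e onto {7:e}
ground layer = {0:a, 1:u}
drop-orders for the pieces not yet dropped (sum over which currently-grounded one goes next):
  1 to go: {8} 1  {9} 1
  2 to go: {3,8} 1  {7,9} 1  {8,9} 2
  3 to go: {0,3,8} 1  {3,8,9} 3  {6,7,9} 1  {7,8,9} 3
  4 to go: {0,3,8,9} 4  {3,7,8,9} 6  {5,6,7,9} 1  {6,7,8,9} 4
  5 to go: {0,3,7,8,9} 10  {3,6,7,8,9} 10  {4,5,6,7,9} 1  {5,6,7,8,9} 5
  6 to go: {0,3,6,7,8,9} 20  {2,4,5,6,7,9} 1  {3,5,6,7,8,9} 15  {4,5,6,7,8,9} 6
  7 to go: {0,3,5,6,7,8,9} 35  {1,2,4,5,6,7,9} 1  {2,4,5,6,7,8,9} 7  {3,4,5,6,7,8,9} 21
  8 to go: {0,3,4,5,6,7,8,9} 56  {1,2,4,5,6,7,8,9} 8  {2,3,4,5,6,7,8,9} 28
  if 0:a drops first: 36 orders
  if 1:u drops first: 84 orders
heap linearizations: 120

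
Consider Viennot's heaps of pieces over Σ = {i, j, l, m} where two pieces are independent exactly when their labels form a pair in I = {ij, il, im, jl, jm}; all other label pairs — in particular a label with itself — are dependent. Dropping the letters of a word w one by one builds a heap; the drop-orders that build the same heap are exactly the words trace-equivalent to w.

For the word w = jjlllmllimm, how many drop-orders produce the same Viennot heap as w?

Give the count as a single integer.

495

drop 0:j onto floor
drop 1:j onto {0:j}
drop 2:l onto floor
drop 3:l onto {2:l}
drop 4:l onto {3:l}
drop 5:m onto {4:l}
drop 6:l onto {5:m}
drop 7:l onto {6:l}
drop 8:i onto floor
drop 9:m onto {7:l}
drop 10:m onto {9:m}
ground layer = {0:j, 2:l, 8:i}
drop-orders for the pieces not yet dropped (sum over which currently-grounded one goes next):
  1 to go: {1} 1  {8} 1  {10} 1
  2 to go: {0,1} 1  {1,8} 2  {1,10} 2  {8,10} 2  {9,10} 1
  3 to go: {0,1,8} 3  {0,1,10} 3  {1,8,10} 6  {1,9,10} 3  {7,9,10} 1  {8,9,10} 3
  4 to go: {0,1,8,10} 12  {0,1,9,10} 6  {1,7,9,10} 4  {1,8,9,10} 12  {6,7,9,10} 1  {7,8,9,10} 4
  5 to go: {0,1,7,9,10} 10  {0,1,8,9,10} 30  {1,6,7,9,10} 5  {1,7,8,9,10} 20  {5,6,7,9,10} 1  {6,7,8,9,10} 5
  6 to go: {0,1,6,7,9,10} 15  {0,1,7,8,9,10} 60  {1,5,6,7,9,10} 6  {1,6,7,8,9,10} 30  {4,5,6,7,9,10} 1  {5,6,7,8,9,10} 6
  7 to go: {0,1,5,6,7,9,10} 21  {0,1,6,7,8,9,10} 105  {1,4,5,6,7,9,10} 7  {1,5,6,7,8,9,10} 42  {3,4,5,6,7,9,10} 1  {4,5,6,7,8,9,10} 7
  8 to go: {0,1,4,5,6,7,9,10} 28  {0,1,5,6,7,8,9,10} 168  {1,3,4,5,6,7,9,10} 8  {1,4,5,6,7,8,9,10} 56  {2,3,4,5,6,7,9,10} 1  {3,4,5,6,7,8,9,10} 8
  9 to go: {0,1,3,4,5,6,7,9,10} 36  {0,1,4,5,6,7,8,9,10} 252  {1,2,3,4,5,6,7,9,10} 9  {1,3,4,5,6,7,8,9,10} 72  {2,3,4,5,6,7,8,9,10} 9
  if 0:j drops first: 90 orders
  if 2:l drops first: 360 orders
  if 8:i drops first: 45 orders
heap linearizations: 495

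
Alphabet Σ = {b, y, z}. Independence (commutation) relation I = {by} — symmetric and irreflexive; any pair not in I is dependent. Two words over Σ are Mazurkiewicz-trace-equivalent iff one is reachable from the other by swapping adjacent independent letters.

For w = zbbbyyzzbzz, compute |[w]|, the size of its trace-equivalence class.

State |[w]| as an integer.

#0=z has no predecessor
#1=b depends on [0:z]
#2=b depends on [1:b]
#3=b depends on [2:b]
#4=y depends on [0:z]
#5=y depends on [4:y]
#6=z depends on [3:b, 5:y]
#7=z depends on [6:z]
#8=b depends on [7:z]
#9=z depends on [8:b]
#10=z depends on [9:z]
sources: [0:z]
N(rest) = Σ N(rest − s) over sources s of rest; N(one piece) = 1:
  size 1 → [10]=1
  size 2 → [9,10]=1
  size 3 → [8,9,10]=1
  size 4 → [7,8,9,10]=1
  size 5 → [6,7,8,9,10]=1
  size 6 → [3,6,7,8,9,10]=1  [5,6,7,8,9,10]=1
  size 7 → [2,3,6,7,8,9,10]=1  [3,5,6,7,8,9,10]=2  [4,5,6,7,8,9,10]=1
  size 8 → [1,2,3,6,7,8,9,10]=1  [2,3,5,6,7,8,9,10]=3  [3,4,5,6,7,8,9,10]=3
  size 9 → [1,2,3,5,6,7,8,9,10]=4  [2,3,4,5,6,7,8,9,10]=6
  first=0(z) contributes 10

10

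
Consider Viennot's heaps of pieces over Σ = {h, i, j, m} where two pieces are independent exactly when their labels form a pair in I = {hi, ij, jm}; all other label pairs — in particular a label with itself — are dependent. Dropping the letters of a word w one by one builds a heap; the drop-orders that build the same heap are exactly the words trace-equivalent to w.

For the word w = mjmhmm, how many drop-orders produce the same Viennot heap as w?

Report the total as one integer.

3

drop 0:m onto floor
drop 1:j onto floor
drop 2:m onto {0:m}
drop 3:h onto {1:j, 2:m}
drop 4:m onto {3:h}
drop 5:m onto {4:m}
ground layer = {0:m, 1:j}
drop-orders for the pieces not yet dropped (sum over which currently-grounded one goes next):
  1 to go: {5} 1
  2 to go: {4,5} 1
  3 to go: {3,4,5} 1
  4 to go: {1,3,4,5} 1  {2,3,4,5} 1
  if 0:m drops first: 2 orders
  if 1:j drops first: 1 orders
heap linearizations: 3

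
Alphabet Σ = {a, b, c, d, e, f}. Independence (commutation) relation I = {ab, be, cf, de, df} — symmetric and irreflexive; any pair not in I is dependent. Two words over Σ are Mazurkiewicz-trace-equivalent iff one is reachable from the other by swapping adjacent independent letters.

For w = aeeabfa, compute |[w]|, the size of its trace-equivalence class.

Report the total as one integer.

5

0(a) covers ∅
1(e) covers 0:a
2(e) covers 1:e
3(a) covers 2:e
4(b) covers ∅
5(f) covers 3:a, 4:b
6(a) covers 5:f
floor of heap: 0:a, 4:b
completions by unplaced set U, small U first (add the entries for U minus each lowest piece of U):
  |U|=1: {6}:1
  |U|=2: {5,6}:1
  |U|=3: {3,5,6}:1  {4,5,6}:1
  |U|=4: {2,3,5,6}:1  {3,4,5,6}:2
  |U|=5: {1,2,3,5,6}:1  {2,3,4,5,6}:3
  start at 0(a): 4
  start at 4(b): 1
sum over floor = 5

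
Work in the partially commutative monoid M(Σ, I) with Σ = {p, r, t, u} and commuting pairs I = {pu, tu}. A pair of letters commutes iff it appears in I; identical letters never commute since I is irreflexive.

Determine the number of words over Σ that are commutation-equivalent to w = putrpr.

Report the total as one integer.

3

piece 0:p — minimal
piece 1:u — minimal
piece 2:t rests on {0:p}
piece 3:r rests on {1:u, 2:t}
piece 4:p rests on {3:r}
piece 5:r rests on {4:p}
minimal pieces: {0:p, 1:u}
ways to finish when only these pieces remain (= sum over removing one remaining piece with nothing left below it):
  1 left: {5}→1
  2 left: {4,5}→1
  3 left: {3,4,5}→1
  4 left: {1,3,4,5}→1  {2,3,4,5}→1
  placing 0:p first → 2 extensions
  placing 1:u first → 1 extensions
total linear extensions = 3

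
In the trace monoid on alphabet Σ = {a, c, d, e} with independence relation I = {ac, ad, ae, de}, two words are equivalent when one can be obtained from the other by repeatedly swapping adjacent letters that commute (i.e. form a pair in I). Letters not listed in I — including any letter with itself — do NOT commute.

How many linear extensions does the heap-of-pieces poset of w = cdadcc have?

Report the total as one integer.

drop 0:c onto floor
drop 1:d onto {0:c}
drop 2:a onto floor
drop 3:d onto {1:d}
drop 4:c onto {3:d}
drop 5:c onto {4:c}
ground layer = {0:c, 2:a}
drop-orders for the pieces not yet dropped (sum over which currently-grounded one goes next):
  1 to go: {2} 1  {5} 1
  2 to go: {2,5} 2  {4,5} 1
  3 to go: {2,4,5} 3  {3,4,5} 1
  4 to go: {1,3,4,5} 1  {2,3,4,5} 4
  if 0:c drops first: 5 orders
  if 2:a drops first: 1 orders
heap linearizations: 6

6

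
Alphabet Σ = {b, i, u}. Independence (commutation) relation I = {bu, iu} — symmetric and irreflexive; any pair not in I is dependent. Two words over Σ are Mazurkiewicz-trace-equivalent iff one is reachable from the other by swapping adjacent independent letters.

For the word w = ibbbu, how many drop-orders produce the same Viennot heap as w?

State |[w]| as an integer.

5

#0=i has no predecessor
#1=b depends on [0:i]
#2=b depends on [1:b]
#3=b depends on [2:b]
#4=u has no predecessor
sources: [0:i, 4:u]
N(rest) = Σ N(rest − s) over sources s of rest; N(one piece) = 1:
  size 1 → [3]=1  [4]=1
  size 2 → [2,3]=1  [3,4]=2
  size 3 → [1,2,3]=1  [2,3,4]=3
  first=0(i) contributes 4
  first=4(u) contributes 1
|[w]| = 5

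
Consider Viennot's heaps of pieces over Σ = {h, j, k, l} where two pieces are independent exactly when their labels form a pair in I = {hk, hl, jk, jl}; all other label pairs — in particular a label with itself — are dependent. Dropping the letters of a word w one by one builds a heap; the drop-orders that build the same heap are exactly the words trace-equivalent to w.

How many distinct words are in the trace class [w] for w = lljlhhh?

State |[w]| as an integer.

0(l) covers ∅
1(l) covers 0:l
2(j) covers ∅
3(l) covers 1:l
4(h) covers 2:j
5(h) covers 4:h
6(h) covers 5:h
floor of heap: 0:l, 2:j
completions by unplaced set U, small U first (add the entries for U minus each lowest piece of U):
  |U|=1: {3}:1  {6}:1
  |U|=2: {1,3}:1  {3,6}:2  {5,6}:1
  |U|=3: {0,1,3}:1  {1,3,6}:3  {3,5,6}:3  {4,5,6}:1
  |U|=4: {0,1,3,6}:4  {1,3,5,6}:6  {2,4,5,6}:1  {3,4,5,6}:4
  |U|=5: {0,1,3,5,6}:10  {1,3,4,5,6}:10  {2,3,4,5,6}:5
  start at 0(l): 15
  start at 2(j): 20
sum over floor = 35

35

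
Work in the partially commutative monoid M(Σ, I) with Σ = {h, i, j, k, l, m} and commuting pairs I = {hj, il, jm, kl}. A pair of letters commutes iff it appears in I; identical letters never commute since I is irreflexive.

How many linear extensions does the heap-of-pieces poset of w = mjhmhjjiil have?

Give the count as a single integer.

#0=m has no predecessor
#1=j has no predecessor
#2=h depends on [0:m]
#3=m depends on [2:h]
#4=h depends on [3:m]
#5=j depends on [1:j]
#6=j depends on [5:j]
#7=i depends on [4:h, 6:j]
#8=i depends on [7:i]
#9=l depends on [4:h, 6:j]
sources: [0:m, 1:j]
N(rest) = Σ N(rest − s) over sources s of rest; N(one piece) = 1:
  size 1 → [8]=1  [9]=1
  size 2 → [7,8]=1  [8,9]=2
  size 3 → [7,8,9]=3
  size 4 → [4,7,8,9]=3  [6,7,8,9]=3
  size 5 → [3,4,7,8,9]=3  [4,6,7,8,9]=6  [5,6,7,8,9]=3
  size 6 → [1,5,6,7,8,9]=3  [2,3,4,7,8,9]=3  [3,4,6,7,8,9]=9  [4,5,6,7,8,9]=9
  size 7 → [0,2,3,4,7,8,9]=3  [1,4,5,6,7,8,9]=12  [2,3,4,6,7,8,9]=12  [3,4,5,6,7,8,9]=18
  size 8 → [0,2,3,4,6,7,8,9]=15  [1,3,4,5,6,7,8,9]=30  [2,3,4,5,6,7,8,9]=30
  first=0(m) contributes 60
  first=1(j) contributes 45
|[w]| = 105

105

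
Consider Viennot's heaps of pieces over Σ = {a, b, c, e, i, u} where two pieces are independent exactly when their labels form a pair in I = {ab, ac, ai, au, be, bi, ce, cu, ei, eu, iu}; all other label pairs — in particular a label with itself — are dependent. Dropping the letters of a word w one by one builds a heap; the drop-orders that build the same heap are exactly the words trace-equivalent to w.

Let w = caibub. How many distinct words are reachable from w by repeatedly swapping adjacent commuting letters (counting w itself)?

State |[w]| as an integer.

24

#0=c has no predecessor
#1=a has no predecessor
#2=i depends on [0:c]
#3=b depends on [0:c]
#4=u depends on [3:b]
#5=b depends on [4:u]
sources: [0:c, 1:a]
N(rest) = Σ N(rest − s) over sources s of rest; N(one piece) = 1:
  size 1 → [1]=1  [2]=1  [5]=1
  size 2 → [1,2]=2  [1,5]=2  [2,5]=2  [4,5]=1
  size 3 → [1,2,5]=6  [1,4,5]=3  [2,4,5]=3  [3,4,5]=1
  size 4 → [1,2,4,5]=12  [1,3,4,5]=4  [2,3,4,5]=4
  first=0(c) contributes 20
  first=1(a) contributes 4
|[w]| = 24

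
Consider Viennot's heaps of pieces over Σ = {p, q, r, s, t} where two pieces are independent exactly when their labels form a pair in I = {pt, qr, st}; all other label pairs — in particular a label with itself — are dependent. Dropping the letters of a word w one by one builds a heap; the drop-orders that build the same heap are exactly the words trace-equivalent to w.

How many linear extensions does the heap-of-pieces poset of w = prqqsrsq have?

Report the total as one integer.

drop 0:p onto floor
drop 1:r onto {0:p}
drop 2:q onto {0:p}
drop 3:q onto {2:q}
drop 4:s onto {1:r, 3:q}
drop 5:r onto {4:s}
drop 6:s onto {5:r}
drop 7:q onto {6:s}
ground layer = {0:p}
drop-orders for the pieces not yet dropped (sum over which currently-grounded one goes next):
  1 to go: {7} 1
  2 to go: {6,7} 1
  3 to go: {5,6,7} 1
  4 to go: {4,5,6,7} 1
  5 to go: {1,4,5,6,7} 1  {3,4,5,6,7} 1
  6 to go: {1,3,4,5,6,7} 2  {2,3,4,5,6,7} 1
  if 0:p drops first: 3 orders

3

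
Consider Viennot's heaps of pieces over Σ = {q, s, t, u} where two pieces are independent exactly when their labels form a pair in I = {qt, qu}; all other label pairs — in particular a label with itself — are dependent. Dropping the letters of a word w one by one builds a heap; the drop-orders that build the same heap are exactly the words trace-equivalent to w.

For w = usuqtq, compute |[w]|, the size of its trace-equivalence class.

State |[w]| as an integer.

#0=u has no predecessor
#1=s depends on [0:u]
#2=u depends on [1:s]
#3=q depends on [1:s]
#4=t depends on [2:u]
#5=q depends on [3:q]
sources: [0:u]
N(rest) = Σ N(rest − s) over sources s of rest; N(one piece) = 1:
  size 1 → [4]=1  [5]=1
  size 2 → [2,4]=1  [3,5]=1  [4,5]=2
  size 3 → [2,4,5]=3  [3,4,5]=3
  size 4 → [2,3,4,5]=6
  first=0(u) contributes 6

6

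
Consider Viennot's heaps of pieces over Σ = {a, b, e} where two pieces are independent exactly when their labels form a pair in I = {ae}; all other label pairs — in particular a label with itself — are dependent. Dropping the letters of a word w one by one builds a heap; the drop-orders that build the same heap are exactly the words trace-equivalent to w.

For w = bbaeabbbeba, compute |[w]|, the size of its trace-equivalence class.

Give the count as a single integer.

piece 0:b — minimal
piece 1:b rests on {0:b}
piece 2:a rests on {1:b}
piece 3:e rests on {1:b}
piece 4:a rests on {2:a}
piece 5:b rests on {3:e, 4:a}
piece 6:b rests on {5:b}
piece 7:b rests on {6:b}
piece 8:e rests on {7:b}
piece 9:b rests on {8:e}
piece 10:a rests on {9:b}
minimal pieces: {0:b}
ways to finish when only these pieces remain (= sum over removing one remaining piece with nothing left below it):
  1 left: {10}→1
  2 left: {9,10}→1
  3 left: {8,9,10}→1
  4 left: {7,8,9,10}→1
  5 left: {6,7,8,9,10}→1
  6 left: {5,6,7,8,9,10}→1
  7 left: {3,5,6,7,8,9,10}→1  {4,5,6,7,8,9,10}→1
  8 left: {2,4,5,6,7,8,9,10}→1  {3,4,5,6,7,8,9,10}→2
  9 left: {2,3,4,5,6,7,8,9,10}→3
  placing 0:b first → 3 extensions

3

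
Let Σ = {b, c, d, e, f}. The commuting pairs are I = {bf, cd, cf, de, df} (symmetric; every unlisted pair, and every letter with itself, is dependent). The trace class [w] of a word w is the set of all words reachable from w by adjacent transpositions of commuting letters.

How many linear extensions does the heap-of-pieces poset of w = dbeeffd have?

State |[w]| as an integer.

5

0(d) covers ∅
1(b) covers 0:d
2(e) covers 1:b
3(e) covers 2:e
4(f) covers 3:e
5(f) covers 4:f
6(d) covers 1:b
floor of heap: 0:d
completions by unplaced set U, small U first (add the entries for U minus each lowest piece of U):
  |U|=1: {5}:1  {6}:1
  |U|=2: {4,5}:1  {5,6}:2
  |U|=3: {3,4,5}:1  {4,5,6}:3
  |U|=4: {2,3,4,5}:1  {3,4,5,6}:4
  |U|=5: {2,3,4,5,6}:5
  start at 0(d): 5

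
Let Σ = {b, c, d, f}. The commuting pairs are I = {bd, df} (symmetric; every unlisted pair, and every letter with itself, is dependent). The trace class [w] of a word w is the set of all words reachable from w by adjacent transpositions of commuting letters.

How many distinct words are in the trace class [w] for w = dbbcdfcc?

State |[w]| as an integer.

drop 0:d onto floor
drop 1:b onto floor
drop 2:b onto {1:b}
drop 3:c onto {0:d, 2:b}
drop 4:d onto {3:c}
drop 5:f onto {3:c}
drop 6:c onto {4:d, 5:f}
drop 7:c onto {6:c}
ground layer = {0:d, 1:b}
drop-orders for the pieces not yet dropped (sum over which currently-grounded one goes next):
  1 to go: {7} 1
  2 to go: {6,7} 1
  3 to go: {4,6,7} 1  {5,6,7} 1
  4 to go: {4,5,6,7} 2
  5 to go: {3,4,5,6,7} 2
  6 to go: {0,3,4,5,6,7} 2  {2,3,4,5,6,7} 2
  if 0:d drops first: 2 orders
  if 1:b drops first: 4 orders
heap linearizations: 6

6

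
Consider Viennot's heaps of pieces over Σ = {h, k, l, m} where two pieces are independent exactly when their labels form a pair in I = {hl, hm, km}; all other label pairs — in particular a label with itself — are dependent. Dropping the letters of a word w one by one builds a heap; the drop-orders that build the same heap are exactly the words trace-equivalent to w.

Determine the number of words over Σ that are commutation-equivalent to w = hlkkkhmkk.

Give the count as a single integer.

0(h) covers ∅
1(l) covers ∅
2(k) covers 0:h, 1:l
3(k) covers 2:k
4(k) covers 3:k
5(h) covers 4:k
6(m) covers 1:l
7(k) covers 5:h
8(k) covers 7:k
floor of heap: 0:h, 1:l
completions by unplaced set U, small U first (add the entries for U minus each lowest piece of U):
  |U|=1: {6}:1  {8}:1
  |U|=2: {6,8}:2  {7,8}:1
  |U|=3: {5,7,8}:1  {6,7,8}:3
  |U|=4: {4,5,7,8}:1  {5,6,7,8}:4
  |U|=5: {3,4,5,7,8}:1  {4,5,6,7,8}:5
  |U|=6: {2,3,4,5,7,8}:1  {3,4,5,6,7,8}:6
  |U|=7: {0,2,3,4,5,7,8}:1  {2,3,4,5,6,7,8}:7
  start at 0(h): 7
  start at 1(l): 8
sum over floor = 15

15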